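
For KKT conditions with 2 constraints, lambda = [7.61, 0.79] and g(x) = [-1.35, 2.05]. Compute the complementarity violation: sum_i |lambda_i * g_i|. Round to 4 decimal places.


KKT complementary slackness check:
lambda_1 * g_1 = 7.61 * -1.35 = -10.2735
lambda_2 * g_2 = 0.79 * 2.05 = 1.6195
Total violation = 10.2735 + 1.6195 = 11.893


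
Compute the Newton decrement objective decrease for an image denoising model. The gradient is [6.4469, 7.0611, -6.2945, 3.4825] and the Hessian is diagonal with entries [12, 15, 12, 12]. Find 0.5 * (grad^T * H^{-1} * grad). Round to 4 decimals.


Step 1: H is diagonal, so H^(-1) * g = [0.5372, 0.4707, -0.5245, 0.2902].
Step 2: g^T H^(-1) g = sum_i g_i^2 / H_ii
  = (6.4469)^2/12 + (7.0611)^2/15 + (-6.2945)^2/12 + (3.4825)^2/12
  = 3.4635 + 3.3239 + 3.3017 + 1.0107 = 11.0999
Step 3: Objective decrease = 0.5 * g^T H^(-1) g = 5.5499


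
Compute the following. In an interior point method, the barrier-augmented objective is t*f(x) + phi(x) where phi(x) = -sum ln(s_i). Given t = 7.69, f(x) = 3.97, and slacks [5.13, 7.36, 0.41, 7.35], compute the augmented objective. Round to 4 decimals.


Step 1: Compute log-barrier.
ln values: [1.6351, 1.9961, -0.8916, 1.9947]
phi = -(1.6351 + 1.9961 - 0.8916 + 1.9947) = -4.7343
Step 2: Compute augmented objective.
t*f(x) = 7.69*3.97 = 30.5293
Total = 30.5293 - 4.7343 = 25.795


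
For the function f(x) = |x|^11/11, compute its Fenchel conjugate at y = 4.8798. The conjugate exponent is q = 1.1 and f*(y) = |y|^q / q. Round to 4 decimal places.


The conjugate exponent q satisfies 1/p + 1/q = 1.
p = 11, so q = 11/(11 - 1) = 1.1
|y|^q = 4.8798^1.1 = 5.718
f*(4.8798) = 5.718 / 1.1 = 5.1982


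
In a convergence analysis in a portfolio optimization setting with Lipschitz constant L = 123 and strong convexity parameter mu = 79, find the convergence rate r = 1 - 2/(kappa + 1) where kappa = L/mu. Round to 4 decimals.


Step 1: Compute the condition number.
kappa = L/mu = 123/79 = 1.557
Step 2: Compute the convergence rate.
r = 1 - 2/(kappa + 1) = 1 - 2*mu/(L + mu) = (L - mu)/(L + mu) = 44/202 = 0.2178


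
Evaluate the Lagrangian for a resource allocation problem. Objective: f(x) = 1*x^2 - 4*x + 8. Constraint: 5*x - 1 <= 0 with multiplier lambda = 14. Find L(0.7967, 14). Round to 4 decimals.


Step 1: Evaluate f(x).
f(0.7967) = 1*0.7967^2 - 4*0.7967 + 8 = 5.4479
Step 2: Evaluate g(x).
g(0.7967) = 5*0.7967 - 1 = 2.9835
Step 3: Compute Lagrangian.
L = 5.4479 + 14*2.9835 = 47.2169


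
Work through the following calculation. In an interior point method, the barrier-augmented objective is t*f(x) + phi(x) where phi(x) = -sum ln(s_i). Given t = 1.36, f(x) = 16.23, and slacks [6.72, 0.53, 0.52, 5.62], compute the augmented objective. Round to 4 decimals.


Step 1: Compute log-barrier.
ln values: [1.9051, -0.6349, -0.6539, 1.7263]
phi = -(1.9051 - 0.6349 - 0.6539 + 1.7263) = -2.3426
Step 2: Compute augmented objective.
t*f(x) = 1.36*16.23 = 22.0728
Total = 22.0728 - 2.3426 = 19.7302


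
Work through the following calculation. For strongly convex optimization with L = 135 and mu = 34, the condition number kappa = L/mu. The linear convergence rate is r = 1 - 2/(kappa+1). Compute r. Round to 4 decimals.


Step 1: Compute the condition number.
kappa = L/mu = 135/34 = 3.9706
Step 2: Compute the convergence rate.
r = 1 - 2/(kappa + 1) = 1 - 2*mu/(L + mu) = (L - mu)/(L + mu) = 101/169 = 0.5976


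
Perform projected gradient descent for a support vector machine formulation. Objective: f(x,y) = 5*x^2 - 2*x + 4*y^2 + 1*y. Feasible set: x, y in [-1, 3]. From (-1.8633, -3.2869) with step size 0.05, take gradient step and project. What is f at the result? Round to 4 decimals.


Step 1: Compute gradient at (-1.8633, -3.2869).
grad_x = 2*5*-1.8633 - 2 = -20.633
grad_y = 2*4*-3.2869 + 1 = -25.2952
Step 2: Gradient step.
x_raw = -1.8633 - 0.05*-20.633 = -0.8317
y_raw = -3.2869 - 0.05*-25.2952 = -2.0221
Step 3: Project onto [-1, 3].
x_proj = clip(-0.8317) = -0.8317
y_proj = clip(-2.0221) = -1.0
Step 4: Evaluate f.
f(-0.8317, -1.0) = 8.1215


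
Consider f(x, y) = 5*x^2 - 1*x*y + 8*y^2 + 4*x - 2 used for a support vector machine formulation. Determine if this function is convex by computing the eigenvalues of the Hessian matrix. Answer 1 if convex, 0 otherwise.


The Hessian of f(x,y) = 5*x^2 - 1*x*y + 8*y^2 + 4*x - 2 is:
H = [[10, -1], [-1, 16]]
Trace = 10 + 16 = 26
Determinant = 10*16 - (-1)^2 = 159
Discriminant = (26)^2 - 4*159 = 40.0
Eigenvalues: lambda_1 = 9.8377, lambda_2 = 16.1623
The function is convex.

1


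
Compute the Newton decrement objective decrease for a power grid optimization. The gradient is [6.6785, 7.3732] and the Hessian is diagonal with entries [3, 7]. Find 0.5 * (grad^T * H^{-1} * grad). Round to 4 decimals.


Step 1: H is diagonal, so H^(-1) * g = [2.2262, 1.0533].
Step 2: g^T H^(-1) g = sum_i g_i^2 / H_ii
  = (6.6785)^2/3 + (7.3732)^2/7
  = 14.8675 + 7.7663 = 22.6338
Step 3: Objective decrease = 0.5 * g^T H^(-1) g = 11.3169


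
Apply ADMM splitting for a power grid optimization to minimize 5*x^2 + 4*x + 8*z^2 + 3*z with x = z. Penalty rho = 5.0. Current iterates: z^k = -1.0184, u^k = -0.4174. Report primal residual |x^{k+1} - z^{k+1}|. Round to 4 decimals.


ADMM iteration with rho = 5.0, z^k = -1.0184, u^k = -0.4174
Step 1: x-update.
Minimize 5*x^2 + 4*x + (5.0/2)*(x + 1.0184 - 0.4174)^2
FOC: (2*5 + 5.0)*x = -4 + 5.0*(-1.0184 + 0.4174)
x^{k+1} = -0.467
Step 2: z-update.
Minimize 8*z^2 + 3*z + (5.0/2)*(-0.467 - z - 0.4174)^2
FOC: (2*8 + 5.0)*z = -3 + 5.0*(-0.467 - 0.4174)
z^{k+1} = -0.3534
Step 3: u-update.
u^{k+1} = -0.4174 - 0.467 + 0.3534 = -0.531
Step 4: Primal residual = |-0.467 + 0.3534| = 0.1136


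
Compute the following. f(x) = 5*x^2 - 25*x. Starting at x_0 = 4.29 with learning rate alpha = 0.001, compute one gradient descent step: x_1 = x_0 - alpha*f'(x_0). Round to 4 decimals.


We compute the gradient at x_0 and apply the update.
f'(x) = 10*x - 25
f'(4.29) = 10*4.29 - 25 = 17.9
x_1 = 4.29 - 0.001*17.9 = 4.2721


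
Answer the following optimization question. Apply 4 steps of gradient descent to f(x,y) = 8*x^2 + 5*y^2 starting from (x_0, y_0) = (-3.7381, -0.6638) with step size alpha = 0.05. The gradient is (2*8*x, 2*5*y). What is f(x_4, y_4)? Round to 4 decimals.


Gradient descent on f(x,y) = 8*x^2 + 5*y^2.
Starting point: (-3.7381, -0.6638), alpha = 0.05
Step 1: grad_x = 2*8*-3.7381 = -59.8096, grad_y = 2*5*-0.6638 = -6.638
  x_1 = -3.7381 - 0.05*-59.8096 = -0.7476
  y_1 = -0.6638 - 0.05*-6.638 = -0.3319
Step 2: grad_x = 2*8*-0.7476 = -11.9619, grad_y = 2*5*-0.3319 = -3.319
  x_2 = -0.7476 - 0.05*-11.9619 = -0.1495
  y_2 = -0.3319 - 0.05*-3.319 = -0.166
Step 3: grad_x = 2*8*-0.1495 = -2.3924, grad_y = 2*5*-0.166 = -1.6595
  x_3 = -0.1495 - 0.05*-2.3924 = -0.0299
  y_3 = -0.166 - 0.05*-1.6595 = -0.083
Step 4: grad_x = 2*8*-0.0299 = -0.4785, grad_y = 2*5*-0.083 = -0.8298
  x_4 = -0.0299 - 0.05*-0.4785 = -0.006
  y_4 = -0.083 - 0.05*-0.8298 = -0.0415
f(-0.006, -0.0415) = 8*(-0.006)^2 + 5*(-0.0415)^2 = 0.0089


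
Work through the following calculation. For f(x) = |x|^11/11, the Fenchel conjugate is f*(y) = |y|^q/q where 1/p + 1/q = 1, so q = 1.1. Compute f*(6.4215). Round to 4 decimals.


The conjugate exponent q satisfies 1/p + 1/q = 1.
p = 11, so q = 11/(11 - 1) = 1.1
|y|^q = 6.4215^1.1 = 7.7339
f*(6.4215) = 7.7339 / 1.1 = 7.0308


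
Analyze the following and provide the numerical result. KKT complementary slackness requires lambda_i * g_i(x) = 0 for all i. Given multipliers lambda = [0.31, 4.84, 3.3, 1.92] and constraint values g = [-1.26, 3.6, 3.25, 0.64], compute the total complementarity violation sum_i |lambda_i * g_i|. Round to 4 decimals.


KKT complementary slackness check:
lambda_1 * g_1 = 0.31 * -1.26 = -0.3906
lambda_2 * g_2 = 4.84 * 3.6 = 17.424
lambda_3 * g_3 = 3.3 * 3.25 = 10.725
lambda_4 * g_4 = 1.92 * 0.64 = 1.2288
Total violation = 0.3906 + 17.424 + 10.725 + 1.2288 = 29.7684


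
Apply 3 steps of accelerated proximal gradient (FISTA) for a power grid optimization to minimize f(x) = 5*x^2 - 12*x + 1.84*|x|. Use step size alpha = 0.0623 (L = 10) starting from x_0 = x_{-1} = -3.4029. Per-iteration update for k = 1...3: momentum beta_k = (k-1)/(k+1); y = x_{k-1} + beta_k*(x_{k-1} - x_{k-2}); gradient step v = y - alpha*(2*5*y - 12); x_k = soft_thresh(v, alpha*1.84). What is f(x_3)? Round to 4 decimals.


FISTA on f(x) = 5*x^2 - 12*x + 1.84*|x|
L = 10, alpha = 0.0623
Iteration 1: beta = 0.0, y = -3.4029 + 0.0*(-3.4029 + 3.4029) = -3.4029
  grad(y) = -46.029, v = y - alpha*grad = -0.5353
  prox(v) = soft_thresh(-0.5353, 0.1146) = -0.4207
Iteration 2: beta = 0.3333, y = -0.4207 + 0.3333*(-0.4207 + 3.4029) = 0.5734
  grad(y) = -6.2658, v = y - alpha*grad = 0.9638
  prox(v) = soft_thresh(0.9638, 0.1146) = 0.8491
Iteration 3: beta = 0.5, y = 0.8491 + 0.5*(0.8491 + 0.4207) = 1.4841
  grad(y) = 2.8405, v = y - alpha*grad = 1.3071
  prox(v) = soft_thresh(1.3071, 0.1146) = 1.1925
f(x_3) = 5*1.1925^2 - 12*1.1925 + 1.84*|1.1925| = -5.0056


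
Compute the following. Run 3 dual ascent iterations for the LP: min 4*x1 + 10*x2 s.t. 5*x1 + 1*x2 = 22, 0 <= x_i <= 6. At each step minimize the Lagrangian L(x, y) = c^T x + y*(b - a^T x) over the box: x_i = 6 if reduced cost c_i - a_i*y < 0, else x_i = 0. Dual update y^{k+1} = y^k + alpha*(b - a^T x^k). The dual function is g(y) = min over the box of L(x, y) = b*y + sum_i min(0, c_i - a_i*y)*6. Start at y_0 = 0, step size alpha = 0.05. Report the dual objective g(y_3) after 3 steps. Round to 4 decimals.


Dual ascent for LP: min 4*x1 + 10*x2, 5*x1 + 1*x2 = 22, 0 <= x_i <= 6
Step 1: y^k = 0.0, reduced costs: (4.0, 10.0)
  x^k = (0.0, 0.0), subgradient = b - a^T x = 22.0
  y^{k+1} = 0.0 + 0.05*22.0 = 1.1
Step 2: y^k = 1.1, reduced costs: (-1.5, 8.9)
  x^k = (6.0, 0.0), subgradient = b - a^T x = -8.0
  y^{k+1} = 1.1 + 0.05*-8.0 = 0.7
Step 3: y^k = 0.7, reduced costs: (0.5, 9.3)
  x^k = (0.0, 0.0), subgradient = b - a^T x = 22.0
  y^{k+1} = 0.7 + 0.05*22.0 = 1.8
Dual objective at y_3 = 1.8: reduced costs (-5.0, 8.2), box minimizer x = (6.0, 0.0)
g(y_3) = b*y + (c1 - a1*y)*x1 + (c2 - a2*y)*x2 = 22*1.8 + (-5.0)*6.0 + 8.2*0.0 = 39.6 - 30.0 + 0.0 = 9.6


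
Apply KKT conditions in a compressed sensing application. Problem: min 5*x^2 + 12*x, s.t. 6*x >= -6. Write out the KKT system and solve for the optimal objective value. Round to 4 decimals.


Step 1: Try lambda = 0 (constraint inactive).
x_unc = -12/(2*5) = -1.2
Check: 6*-1.2 = -7.2 < -6 -- violated!
Step 2: Constraint must be active: 6*x = -6
x* = -6/6 = -1.0
lambda = (2*5*(-1.0) + 12)/6 = 0.3333
Step 3: Compute optimal value.
f(x*) = 5*(-1.0)^2 + 12*(-1.0) = -7.0


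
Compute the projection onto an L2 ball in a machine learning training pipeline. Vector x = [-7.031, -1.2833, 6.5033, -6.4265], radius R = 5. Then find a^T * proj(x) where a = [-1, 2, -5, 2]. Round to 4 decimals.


Step 1: Compute ||x|| (intermediates to 6 decimals).
||x|| = sqrt((-7.031)^2 + (-1.2833)^2 + 6.5033^2 + (-6.4265)^2) = 11.60494
Step 2: Project.
Since ||x|| > R, scale = R/||x|| = 5/11.60494 = 0.430851, proj(x) = scale * x
proj(x) = [-3.029313, -0.552911, 2.801953, -2.768864]
Step 3: Dot product.
a^T * proj(x) = -1*(-3.029313) + 2*(-0.552911) - 5*2.801953 + 2*(-2.768864) = -17.624


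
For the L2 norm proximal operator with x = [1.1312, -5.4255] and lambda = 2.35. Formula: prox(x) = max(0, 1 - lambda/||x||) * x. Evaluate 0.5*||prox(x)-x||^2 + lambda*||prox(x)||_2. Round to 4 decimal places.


Step 1: Compute ||x||.
||x|| = 5.5422
Step 2: Compute scaling factor.
scale = max(0, 1 - 2.35/5.5422) = 0.576
Step 3: prox(x) = [0.6515, -3.125]
||prox(x)|| = 3.1922
Step 4: Proximal objective.
0.5*||prox-x||^2 = 2.7613
lambda*||prox|| = 7.5017
Total = 10.2629


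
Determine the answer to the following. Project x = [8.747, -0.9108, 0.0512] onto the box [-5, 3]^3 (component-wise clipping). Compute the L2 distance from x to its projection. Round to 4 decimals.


Project each component onto [-5, 3].
clip(8.747) = 3.0, clip(-0.9108) = -0.9108, clip(0.0512) = 0.0512
Projection = [3.0, -0.9108, 0.0512]
Squared diffs: [33.028, 0.0, 0.0]
Distance = sqrt(33.028) = 5.747


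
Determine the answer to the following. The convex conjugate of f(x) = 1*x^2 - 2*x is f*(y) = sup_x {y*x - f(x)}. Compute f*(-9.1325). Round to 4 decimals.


f*(y) = sup_x {y*x - a*x^2 - b*x} = sup_x {(y-b)*x - a*x^2}
FOC: (y - b) - 2a*x = 0 => x* = (y - b)/(2a)
x* = (-9.1325 + 2)/(2*1) = -3.5663
f*(-9.1325) = (y-b)^2/(4a) = (-9.1325 + 2)^2/(4*1)
= 50.8726/4 = 12.7181


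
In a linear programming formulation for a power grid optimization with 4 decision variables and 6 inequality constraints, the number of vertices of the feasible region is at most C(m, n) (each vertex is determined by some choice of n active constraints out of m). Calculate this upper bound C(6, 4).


Each vertex corresponds to some choice of n active constraints out of m, so the number of vertices is at most C(m, n) = m! / (n!(m-n)!).
m = 6, n = 4
Numerator: 6 * 5 * 4 * 3
Denominator: 4! = 24
C(6, 4) = 15


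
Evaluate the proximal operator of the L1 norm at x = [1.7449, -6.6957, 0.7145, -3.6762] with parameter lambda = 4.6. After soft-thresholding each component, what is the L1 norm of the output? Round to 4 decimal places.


Soft-thresholding with lambda = 4.6:
prox(1.7449) = sign(1.7449)*max(|1.7449| - 4.6, 0) = 0.0
prox(-6.6957) = sign(-6.6957)*max(|-6.6957| - 4.6, 0) = -2.0957
prox(0.7145) = sign(0.7145)*max(|0.7145| - 4.6, 0) = 0.0
prox(-3.6762) = sign(-3.6762)*max(|-3.6762| - 4.6, 0) = 0.0
prox(x) = [0.0, -2.0957, 0.0, 0.0]
||prox(x)||_1 = 0.0 + 2.0957 + 0.0 + 0.0 = 2.0957


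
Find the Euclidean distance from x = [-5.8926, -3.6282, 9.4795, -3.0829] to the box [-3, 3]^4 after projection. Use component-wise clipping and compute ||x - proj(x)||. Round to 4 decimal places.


Project each component onto [-3, 3].
clip(-5.8926) = -3.0, clip(-3.6282) = -3.0, clip(9.4795) = 3.0, clip(-3.0829) = -3.0
Projection = [-3.0, -3.0, 3.0, -3.0]
Squared diffs: [8.3671, 0.3946, 41.9839, 0.0069]
Distance = sqrt(50.7525) = 7.1241


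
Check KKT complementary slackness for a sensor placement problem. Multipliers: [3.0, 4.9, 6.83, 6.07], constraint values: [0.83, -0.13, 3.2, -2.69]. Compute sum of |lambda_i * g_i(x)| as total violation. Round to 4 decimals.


KKT complementary slackness check:
lambda_1 * g_1 = 3.0 * 0.83 = 2.49
lambda_2 * g_2 = 4.9 * -0.13 = -0.637
lambda_3 * g_3 = 6.83 * 3.2 = 21.856
lambda_4 * g_4 = 6.07 * -2.69 = -16.3283
Total violation = 2.49 + 0.637 + 21.856 + 16.3283 = 41.3113


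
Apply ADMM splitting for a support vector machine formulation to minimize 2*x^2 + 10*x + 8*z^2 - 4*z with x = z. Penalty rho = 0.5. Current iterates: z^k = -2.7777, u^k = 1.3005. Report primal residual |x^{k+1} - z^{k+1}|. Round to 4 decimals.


ADMM iteration with rho = 0.5, z^k = -2.7777, u^k = 1.3005
Step 1: x-update.
Minimize 2*x^2 + 10*x + (0.5/2)*(x + 2.7777 + 1.3005)^2
FOC: (2*2 + 0.5)*x = -10 + 0.5*(-2.7777 - 1.3005)
x^{k+1} = -2.6754
Step 2: z-update.
Minimize 8*z^2 - 4*z + (0.5/2)*(-2.6754 - z + 1.3005)^2
FOC: (2*8 + 0.5)*z = 4 + 0.5*(-2.6754 + 1.3005)
z^{k+1} = 0.2008
Step 3: u-update.
u^{k+1} = 1.3005 - 2.6754 - 0.2008 = -1.5756
Step 4: Primal residual = |-2.6754 - 0.2008| = 2.8761


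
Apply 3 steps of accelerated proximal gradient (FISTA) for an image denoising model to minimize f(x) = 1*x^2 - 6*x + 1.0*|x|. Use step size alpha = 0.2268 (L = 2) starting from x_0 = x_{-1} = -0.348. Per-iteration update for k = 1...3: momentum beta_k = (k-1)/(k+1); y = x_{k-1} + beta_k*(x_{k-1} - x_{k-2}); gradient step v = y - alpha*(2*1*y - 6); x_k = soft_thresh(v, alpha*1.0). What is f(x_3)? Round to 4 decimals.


FISTA on f(x) = 1*x^2 - 6*x + 1.0*|x|
L = 2, alpha = 0.2268
Iteration 1: beta = 0.0, y = -0.348 + 0.0*(-0.348 + 0.348) = -0.348
  grad(y) = -6.696, v = y - alpha*grad = 1.1707
  prox(v) = soft_thresh(1.1707, 0.2268) = 0.9439
Iteration 2: beta = 0.3333, y = 0.9439 + 0.3333*(0.9439 + 0.348) = 1.3745
  grad(y) = -3.2511, v = y - alpha*grad = 2.1118
  prox(v) = soft_thresh(2.1118, 0.2268) = 1.885
Iteration 3: beta = 0.5, y = 1.885 + 0.5*(1.885 - 0.9439) = 2.3556
  grad(y) = -1.2888, v = y - alpha*grad = 2.6479
  prox(v) = soft_thresh(2.6479, 0.2268) = 2.4211
f(x_3) = 1*2.4211^2 - 6*2.4211 + 1.0*|2.4211| = -6.2438


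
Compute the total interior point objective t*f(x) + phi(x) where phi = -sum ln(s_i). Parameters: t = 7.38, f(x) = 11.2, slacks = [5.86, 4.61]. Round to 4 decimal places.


Step 1: Compute log-barrier.
ln values: [1.7681, 1.5282]
phi = -(1.7681 + 1.5282) = -3.2964
Step 2: Compute augmented objective.
t*f(x) = 7.38*11.2 = 82.656
Total = 82.656 - 3.2964 = 79.3596


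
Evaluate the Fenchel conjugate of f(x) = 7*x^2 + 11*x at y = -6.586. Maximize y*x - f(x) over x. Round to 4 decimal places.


f*(y) = sup_x {y*x - a*x^2 - b*x} = sup_x {(y-b)*x - a*x^2}
FOC: (y - b) - 2a*x = 0 => x* = (y - b)/(2a)
x* = (-6.586 - 11)/(2*7) = -1.2561
f*(-6.586) = (y-b)^2/(4a) = (-6.586 - 11)^2/(4*7)
= 309.2674/28 = 11.0453


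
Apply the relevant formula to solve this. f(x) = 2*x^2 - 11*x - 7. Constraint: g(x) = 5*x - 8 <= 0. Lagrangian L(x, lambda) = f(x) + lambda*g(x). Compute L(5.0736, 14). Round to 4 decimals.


Step 1: Evaluate f(x).
f(5.0736) = 2*5.0736^2 - 11*5.0736 - 7 = -11.3268
Step 2: Evaluate g(x).
g(5.0736) = 5*5.0736 - 8 = 17.368
Step 3: Compute Lagrangian.
L = -11.3268 + 14*17.368 = 231.8252


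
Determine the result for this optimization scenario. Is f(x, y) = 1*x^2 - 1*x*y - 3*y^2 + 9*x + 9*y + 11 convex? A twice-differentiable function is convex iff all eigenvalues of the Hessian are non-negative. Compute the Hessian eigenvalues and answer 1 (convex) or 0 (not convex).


The Hessian of f(x,y) = 1*x^2 - 1*x*y - 3*y^2 + 9*x + 9*y + 11 is:
H = [[2, -1], [-1, -6]]
Trace = 2 - 6 = -4
Determinant = 2*-6 - (-1)^2 = -13
Discriminant = (-4)^2 - 4*-13 = 68.0
Eigenvalues: lambda_1 = -6.1231, lambda_2 = 2.1231
The function is not convex.

0


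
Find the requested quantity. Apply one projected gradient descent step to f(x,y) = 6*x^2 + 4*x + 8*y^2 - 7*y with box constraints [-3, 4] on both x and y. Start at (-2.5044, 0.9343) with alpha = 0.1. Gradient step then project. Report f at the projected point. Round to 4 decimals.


Step 1: Compute gradient at (-2.5044, 0.9343).
grad_x = 2*6*-2.5044 + 4 = -26.0528
grad_y = 2*8*0.9343 - 7 = 7.9488
Step 2: Gradient step.
x_raw = -2.5044 - 0.1*-26.0528 = 0.1009
y_raw = 0.9343 - 0.1*7.9488 = 0.1394
Step 3: Project onto [-3, 4].
x_proj = clip(0.1009) = 0.1009
y_proj = clip(0.1394) = 0.1394
Step 4: Evaluate f.
f(0.1009, 0.1394) = -0.3559


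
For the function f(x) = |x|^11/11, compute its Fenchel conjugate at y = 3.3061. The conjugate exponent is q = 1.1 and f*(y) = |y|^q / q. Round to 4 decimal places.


The conjugate exponent q satisfies 1/p + 1/q = 1.
p = 11, so q = 11/(11 - 1) = 1.1
|y|^q = 3.3061^1.1 = 3.726
f*(3.3061) = 3.726 / 1.1 = 3.3873


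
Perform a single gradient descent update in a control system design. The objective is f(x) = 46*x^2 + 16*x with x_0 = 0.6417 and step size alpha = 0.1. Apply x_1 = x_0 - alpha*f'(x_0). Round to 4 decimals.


We compute the gradient at x_0 and apply the update.
f'(x) = 92*x + 16
f'(0.6417) = 92*0.6417 + 16 = 75.0364
x_1 = 0.6417 - 0.1*75.0364 = -6.8619


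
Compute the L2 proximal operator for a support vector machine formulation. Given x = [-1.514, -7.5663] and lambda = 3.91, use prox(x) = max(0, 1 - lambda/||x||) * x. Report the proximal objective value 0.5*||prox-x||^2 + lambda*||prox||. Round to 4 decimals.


Step 1: Compute ||x||.
||x|| = 7.7163
Step 2: Compute scaling factor.
scale = max(0, 1 - 3.91/7.7163) = 0.4933
Step 3: prox(x) = [-0.7468, -3.7323]
||prox(x)|| = 3.8063
Step 4: Proximal objective.
0.5*||prox-x||^2 = 7.6441
lambda*||prox|| = 14.8826
Total = 22.5266


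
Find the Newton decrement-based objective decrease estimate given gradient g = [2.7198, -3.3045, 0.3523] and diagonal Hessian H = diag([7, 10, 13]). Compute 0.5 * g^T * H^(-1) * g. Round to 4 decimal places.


Step 1: H is diagonal, so H^(-1) * g = [0.3885, -0.3305, 0.0271].
Step 2: g^T H^(-1) g = sum_i g_i^2 / H_ii
  = (2.7198)^2/7 + (-3.3045)^2/10 + (0.3523)^2/13
  = 1.0568 + 1.092 + 0.0095 = 2.1583
Step 3: Objective decrease = 0.5 * g^T H^(-1) g = 1.0791


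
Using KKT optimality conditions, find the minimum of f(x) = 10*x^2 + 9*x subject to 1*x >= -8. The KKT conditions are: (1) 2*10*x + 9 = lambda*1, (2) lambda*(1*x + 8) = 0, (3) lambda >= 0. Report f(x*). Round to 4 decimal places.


Step 1: Try lambda = 0 (constraint inactive).
Stationarity: 2*10*x + 9 = 0
x* = -9/(2*10) = -0.45
Check constraint: 1*-0.45 = -0.45 >= -8 -- satisfied.
Step 2: Compute optimal value.
f(x*) = 10*(-0.45)^2 + 9*(-0.45) = -2.025


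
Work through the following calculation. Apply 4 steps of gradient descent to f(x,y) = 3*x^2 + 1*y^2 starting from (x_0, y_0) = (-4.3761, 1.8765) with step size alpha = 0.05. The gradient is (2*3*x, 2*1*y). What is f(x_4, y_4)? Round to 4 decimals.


Gradient descent on f(x,y) = 3*x^2 + 1*y^2.
Starting point: (-4.3761, 1.8765), alpha = 0.05
Step 1: grad_x = 2*3*-4.3761 = -26.2566, grad_y = 2*1*1.8765 = 3.753
  x_1 = -4.3761 - 0.05*-26.2566 = -3.0633
  y_1 = 1.8765 - 0.05*3.753 = 1.6889
Step 2: grad_x = 2*3*-3.0633 = -18.3796, grad_y = 2*1*1.6889 = 3.3777
  x_2 = -3.0633 - 0.05*-18.3796 = -2.1443
  y_2 = 1.6889 - 0.05*3.3777 = 1.52
Step 3: grad_x = 2*3*-2.1443 = -12.8657, grad_y = 2*1*1.52 = 3.0399
  x_3 = -2.1443 - 0.05*-12.8657 = -1.501
  y_3 = 1.52 - 0.05*3.0399 = 1.368
Step 4: grad_x = 2*3*-1.501 = -9.006, grad_y = 2*1*1.368 = 2.7359
  x_4 = -1.501 - 0.05*-9.006 = -1.0507
  y_4 = 1.368 - 0.05*2.7359 = 1.2312
f(-1.0507, 1.2312) = 3*(-1.0507)^2 + 1*1.2312^2 = 4.8277


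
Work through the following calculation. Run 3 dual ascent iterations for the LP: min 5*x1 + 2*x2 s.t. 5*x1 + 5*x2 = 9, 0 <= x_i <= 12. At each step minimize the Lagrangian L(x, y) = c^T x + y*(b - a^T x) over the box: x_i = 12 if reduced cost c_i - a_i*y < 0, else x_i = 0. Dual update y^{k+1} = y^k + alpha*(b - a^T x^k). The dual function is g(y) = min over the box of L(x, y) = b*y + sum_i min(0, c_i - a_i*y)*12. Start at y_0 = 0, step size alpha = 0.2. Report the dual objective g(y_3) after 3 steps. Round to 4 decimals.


Dual ascent for LP: min 5*x1 + 2*x2, 5*x1 + 5*x2 = 9, 0 <= x_i <= 12
Step 1: y^k = 0.0, reduced costs: (5.0, 2.0)
  x^k = (0.0, 0.0), subgradient = b - a^T x = 9.0
  y^{k+1} = 0.0 + 0.2*9.0 = 1.8
Step 2: y^k = 1.8, reduced costs: (-4.0, -7.0)
  x^k = (12.0, 12.0), subgradient = b - a^T x = -111.0
  y^{k+1} = 1.8 + 0.2*-111.0 = -20.4
Step 3: y^k = -20.4, reduced costs: (107.0, 104.0)
  x^k = (0.0, 0.0), subgradient = b - a^T x = 9.0
  y^{k+1} = -20.4 + 0.2*9.0 = -18.6
Dual objective at y_3 = -18.6: reduced costs (98.0, 95.0), box minimizer x = (0.0, 0.0)
g(y_3) = b*y + (c1 - a1*y)*x1 + (c2 - a2*y)*x2 = 9*(-18.6) + 98.0*0.0 + 95.0*0.0 = -167.4 + 0.0 + 0.0 = -167.4


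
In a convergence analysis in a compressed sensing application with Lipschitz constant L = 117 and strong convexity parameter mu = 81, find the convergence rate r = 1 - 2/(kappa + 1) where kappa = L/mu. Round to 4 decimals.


Step 1: Compute the condition number.
kappa = L/mu = 117/81 = 1.4444
Step 2: Compute the convergence rate.
r = 1 - 2/(kappa + 1) = 1 - 2*mu/(L + mu) = (L - mu)/(L + mu) = 36/198 = 0.1818


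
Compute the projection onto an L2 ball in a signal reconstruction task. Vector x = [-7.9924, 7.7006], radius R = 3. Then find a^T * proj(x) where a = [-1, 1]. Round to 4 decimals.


Step 1: Compute ||x|| (intermediates to 6 decimals).
||x|| = sqrt((-7.9924)^2 + 7.7006^2) = 11.098545
Step 2: Project.
Since ||x|| > R, scale = R/||x|| = 3/11.098545 = 0.270306, proj(x) = scale * x
proj(x) = [-2.160394, 2.081518]
Step 3: Dot product.
a^T * proj(x) = -1*(-2.160394) + 1*2.081518 = 4.2419


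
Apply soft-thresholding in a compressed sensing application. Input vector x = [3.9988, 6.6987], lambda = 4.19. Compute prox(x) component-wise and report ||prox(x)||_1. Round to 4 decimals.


Soft-thresholding with lambda = 4.19:
prox(3.9988) = sign(3.9988)*max(|3.9988| - 4.19, 0) = 0.0
prox(6.6987) = sign(6.6987)*max(|6.6987| - 4.19, 0) = 2.5087
prox(x) = [0.0, 2.5087]
||prox(x)||_1 = 0.0 + 2.5087 = 2.5087


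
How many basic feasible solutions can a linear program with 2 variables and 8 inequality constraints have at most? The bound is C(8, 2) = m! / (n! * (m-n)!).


Each vertex corresponds to some choice of n active constraints out of m, so the number of vertices is at most C(m, n) = m! / (n!(m-n)!).
m = 8, n = 2
Numerator: 8 * 7
Denominator: 2! = 2
C(8, 2) = 28


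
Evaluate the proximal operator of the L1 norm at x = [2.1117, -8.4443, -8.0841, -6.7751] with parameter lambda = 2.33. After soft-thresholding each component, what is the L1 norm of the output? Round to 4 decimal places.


Soft-thresholding with lambda = 2.33:
prox(2.1117) = sign(2.1117)*max(|2.1117| - 2.33, 0) = 0.0
prox(-8.4443) = sign(-8.4443)*max(|-8.4443| - 2.33, 0) = -6.1143
prox(-8.0841) = sign(-8.0841)*max(|-8.0841| - 2.33, 0) = -5.7541
prox(-6.7751) = sign(-6.7751)*max(|-6.7751| - 2.33, 0) = -4.4451
prox(x) = [0.0, -6.1143, -5.7541, -4.4451]
||prox(x)||_1 = 0.0 + 6.1143 + 5.7541 + 4.4451 = 16.3135


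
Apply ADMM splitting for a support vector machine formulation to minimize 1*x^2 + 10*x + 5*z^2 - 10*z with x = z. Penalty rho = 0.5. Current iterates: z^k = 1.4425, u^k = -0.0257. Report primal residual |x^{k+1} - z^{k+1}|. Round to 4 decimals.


ADMM iteration with rho = 0.5, z^k = 1.4425, u^k = -0.0257
Step 1: x-update.
Minimize 1*x^2 + 10*x + (0.5/2)*(x - 1.4425 - 0.0257)^2
FOC: (2*1 + 0.5)*x = -10 + 0.5*(1.4425 + 0.0257)
x^{k+1} = -3.7064
Step 2: z-update.
Minimize 5*z^2 - 10*z + (0.5/2)*(-3.7064 - z - 0.0257)^2
FOC: (2*5 + 0.5)*z = 10 + 0.5*(-3.7064 - 0.0257)
z^{k+1} = 0.7747
Step 3: u-update.
u^{k+1} = -0.0257 - 3.7064 - 0.7747 = -4.5067
Step 4: Primal residual = |-3.7064 - 0.7747| = 4.481


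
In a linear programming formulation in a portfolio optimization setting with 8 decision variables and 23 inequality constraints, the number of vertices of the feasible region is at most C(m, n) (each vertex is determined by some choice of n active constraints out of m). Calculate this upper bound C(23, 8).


Each vertex corresponds to some choice of n active constraints out of m, so the number of vertices is at most C(m, n) = m! / (n!(m-n)!).
m = 23, n = 8
Numerator: 23 * 22 * 21 * 20 * 19 * 18 * 17 * 16
Denominator: 8! = 40320
C(23, 8) = 490314


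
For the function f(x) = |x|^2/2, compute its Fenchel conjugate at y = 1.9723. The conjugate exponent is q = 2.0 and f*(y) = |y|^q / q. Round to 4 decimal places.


The conjugate exponent q satisfies 1/p + 1/q = 1.
p = 2, so q = 2/(2 - 1) = 2.0
|y|^q = 1.9723^2.0 = 3.89
f*(1.9723) = 3.89 / 2.0 = 1.945


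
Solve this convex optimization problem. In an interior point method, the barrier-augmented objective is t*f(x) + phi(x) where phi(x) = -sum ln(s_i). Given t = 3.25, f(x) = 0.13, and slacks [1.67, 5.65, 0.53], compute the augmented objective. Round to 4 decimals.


Step 1: Compute log-barrier.
ln values: [0.5128, 1.7317, -0.6349]
phi = -(0.5128 + 1.7317 - 0.6349) = -1.6096
Step 2: Compute augmented objective.
t*f(x) = 3.25*0.13 = 0.4225
Total = 0.4225 - 1.6096 = -1.1871


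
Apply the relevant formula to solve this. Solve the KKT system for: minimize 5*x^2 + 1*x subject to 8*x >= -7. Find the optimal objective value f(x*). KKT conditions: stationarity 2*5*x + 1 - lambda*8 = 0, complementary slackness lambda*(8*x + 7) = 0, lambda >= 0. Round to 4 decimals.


Step 1: Try lambda = 0 (constraint inactive).
Stationarity: 2*5*x + 1 = 0
x* = -1/(2*5) = -0.1
Check constraint: 8*-0.1 = -0.8 >= -7 -- satisfied.
Step 2: Compute optimal value.
f(x*) = 5*(-0.1)^2 + 1*(-0.1) = -0.05


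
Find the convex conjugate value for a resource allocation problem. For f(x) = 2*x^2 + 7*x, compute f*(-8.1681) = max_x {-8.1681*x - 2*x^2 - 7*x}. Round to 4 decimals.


f*(y) = sup_x {y*x - a*x^2 - b*x} = sup_x {(y-b)*x - a*x^2}
FOC: (y - b) - 2a*x = 0 => x* = (y - b)/(2a)
x* = (-8.1681 - 7)/(2*2) = -3.792
f*(-8.1681) = (y-b)^2/(4a) = (-8.1681 - 7)^2/(4*2)
= 230.0713/8 = 28.7589


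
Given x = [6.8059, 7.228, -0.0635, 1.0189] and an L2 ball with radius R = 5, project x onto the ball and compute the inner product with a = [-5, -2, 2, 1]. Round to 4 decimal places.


Step 1: Compute ||x|| (intermediates to 6 decimals).
||x|| = sqrt(6.8059^2 + 7.228^2 + (-0.0635)^2 + 1.0189^2) = 9.980303
Step 2: Project.
Since ||x|| > R, scale = R/||x|| = 5/9.980303 = 0.500987, proj(x) = scale * x
proj(x) = [3.409667, 3.621134, -0.031813, 0.510456]
Step 3: Dot product.
a^T * proj(x) = -5*3.409667 - 2*3.621134 + 2*(-0.031813) + 1*0.510456 = -23.8438


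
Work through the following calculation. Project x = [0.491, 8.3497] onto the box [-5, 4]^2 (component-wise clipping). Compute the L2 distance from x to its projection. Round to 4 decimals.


Project each component onto [-5, 4].
clip(0.491) = 0.491, clip(8.3497) = 4.0
Projection = [0.491, 4.0]
Squared diffs: [0.0, 18.9199]
Distance = sqrt(18.9199) = 4.3497


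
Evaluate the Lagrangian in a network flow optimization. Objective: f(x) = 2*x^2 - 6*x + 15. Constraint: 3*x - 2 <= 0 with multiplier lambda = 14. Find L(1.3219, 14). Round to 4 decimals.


Step 1: Evaluate f(x).
f(1.3219) = 2*1.3219^2 - 6*1.3219 + 15 = 10.5634
Step 2: Evaluate g(x).
g(1.3219) = 3*1.3219 - 2 = 1.9657
Step 3: Compute Lagrangian.
L = 10.5634 + 14*1.9657 = 38.0832


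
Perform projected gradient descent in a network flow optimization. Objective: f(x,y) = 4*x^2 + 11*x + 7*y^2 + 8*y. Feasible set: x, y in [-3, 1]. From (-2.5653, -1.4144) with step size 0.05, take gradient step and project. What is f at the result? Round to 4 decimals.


Step 1: Compute gradient at (-2.5653, -1.4144).
grad_x = 2*4*-2.5653 + 11 = -9.5224
grad_y = 2*7*-1.4144 + 8 = -11.8016
Step 2: Gradient step.
x_raw = -2.5653 - 0.05*-9.5224 = -2.0892
y_raw = -1.4144 - 0.05*-11.8016 = -0.8243
Step 3: Project onto [-3, 1].
x_proj = clip(-2.0892) = -2.0892
y_proj = clip(-0.8243) = -0.8243
Step 4: Evaluate f.
f(-2.0892, -0.8243) = -7.3603


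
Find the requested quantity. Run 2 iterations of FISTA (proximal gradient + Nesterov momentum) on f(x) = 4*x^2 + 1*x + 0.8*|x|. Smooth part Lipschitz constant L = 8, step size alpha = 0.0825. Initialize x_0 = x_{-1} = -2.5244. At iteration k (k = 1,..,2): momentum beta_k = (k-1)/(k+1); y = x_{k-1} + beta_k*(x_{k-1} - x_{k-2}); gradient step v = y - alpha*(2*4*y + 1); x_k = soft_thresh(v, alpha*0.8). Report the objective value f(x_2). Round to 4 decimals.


FISTA on f(x) = 4*x^2 + 1*x + 0.8*|x|
L = 8, alpha = 0.0825
Iteration 1: beta = 0.0, y = -2.5244 + 0.0*(-2.5244 + 2.5244) = -2.5244
  grad(y) = -19.1952, v = y - alpha*grad = -0.9408
  prox(v) = soft_thresh(-0.9408, 0.066) = -0.8748
Iteration 2: beta = 0.3333, y = -0.8748 + 0.3333*(-0.8748 + 2.5244) = -0.3249
  grad(y) = -1.5994, v = y - alpha*grad = -0.193
  prox(v) = soft_thresh(-0.193, 0.066) = -0.127
f(x_2) = 4*(-0.127)^2 + 1*(-0.127) + 0.8*|-0.127| = 0.0391


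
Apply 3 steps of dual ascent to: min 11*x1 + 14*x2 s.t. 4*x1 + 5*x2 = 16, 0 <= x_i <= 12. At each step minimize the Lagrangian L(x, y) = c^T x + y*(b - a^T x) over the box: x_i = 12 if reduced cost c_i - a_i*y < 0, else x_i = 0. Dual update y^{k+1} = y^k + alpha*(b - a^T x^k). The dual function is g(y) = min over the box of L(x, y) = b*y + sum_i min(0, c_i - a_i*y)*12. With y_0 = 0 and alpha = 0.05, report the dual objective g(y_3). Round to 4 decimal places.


Dual ascent for LP: min 11*x1 + 14*x2, 4*x1 + 5*x2 = 16, 0 <= x_i <= 12
Step 1: y^k = 0.0, reduced costs: (11.0, 14.0)
  x^k = (0.0, 0.0), subgradient = b - a^T x = 16.0
  y^{k+1} = 0.0 + 0.05*16.0 = 0.8
Step 2: y^k = 0.8, reduced costs: (7.8, 10.0)
  x^k = (0.0, 0.0), subgradient = b - a^T x = 16.0
  y^{k+1} = 0.8 + 0.05*16.0 = 1.6
Step 3: y^k = 1.6, reduced costs: (4.6, 6.0)
  x^k = (0.0, 0.0), subgradient = b - a^T x = 16.0
  y^{k+1} = 1.6 + 0.05*16.0 = 2.4
Dual objective at y_3 = 2.4: reduced costs (1.4, 2.0), box minimizer x = (0.0, 0.0)
g(y_3) = b*y + (c1 - a1*y)*x1 + (c2 - a2*y)*x2 = 16*2.4 + 1.4*0.0 + 2.0*0.0 = 38.4 + 0.0 + 0.0 = 38.4


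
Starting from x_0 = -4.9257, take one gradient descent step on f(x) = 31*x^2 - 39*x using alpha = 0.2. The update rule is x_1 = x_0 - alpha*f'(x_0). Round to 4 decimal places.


We compute the gradient at x_0 and apply the update.
f'(x) = 62*x - 39
f'(-4.9257) = 62*-4.9257 - 39 = -344.3934
x_1 = -4.9257 - 0.2*-344.3934 = 63.953


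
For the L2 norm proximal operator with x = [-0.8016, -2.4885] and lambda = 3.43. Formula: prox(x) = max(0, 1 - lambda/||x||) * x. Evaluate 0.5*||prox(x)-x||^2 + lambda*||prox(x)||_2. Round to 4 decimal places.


Step 1: Compute ||x||.
||x|| = 2.6144
Step 2: Compute scaling factor.
scale = max(0, 1 - 3.43/2.6144) = 0.0
Step 3: prox(x) = [-0.0, -0.0]
||prox(x)|| = 0.0
Step 4: Proximal objective.
0.5*||prox-x||^2 = 3.4176
lambda*||prox|| = 0.0
Total = 3.4176


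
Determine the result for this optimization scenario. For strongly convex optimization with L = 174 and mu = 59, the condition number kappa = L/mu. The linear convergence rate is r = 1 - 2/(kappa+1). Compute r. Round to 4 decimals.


Step 1: Compute the condition number.
kappa = L/mu = 174/59 = 2.9492
Step 2: Compute the convergence rate.
r = 1 - 2/(kappa + 1) = 1 - 2*mu/(L + mu) = (L - mu)/(L + mu) = 115/233 = 0.4936


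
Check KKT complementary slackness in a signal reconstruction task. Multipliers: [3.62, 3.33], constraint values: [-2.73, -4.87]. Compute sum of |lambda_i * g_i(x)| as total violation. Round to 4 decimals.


KKT complementary slackness check:
lambda_1 * g_1 = 3.62 * -2.73 = -9.8826
lambda_2 * g_2 = 3.33 * -4.87 = -16.2171
Total violation = 9.8826 + 16.2171 = 26.0997


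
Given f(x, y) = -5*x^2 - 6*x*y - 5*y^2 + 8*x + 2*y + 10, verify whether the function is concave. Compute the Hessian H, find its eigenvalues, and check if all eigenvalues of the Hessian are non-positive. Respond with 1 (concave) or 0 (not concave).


The Hessian of f(x,y) = -5*x^2 - 6*x*y - 5*y^2 + 8*x + 2*y + 10 is:
H = [[-10, -6], [-6, -10]]
Trace = -10 - 10 = -20
Determinant = -10*-10 - (-6)^2 = 64
Discriminant = (-20)^2 - 4*64 = 144.0
Eigenvalues: lambda_1 = -16.0, lambda_2 = -4.0
The function is concave.

1


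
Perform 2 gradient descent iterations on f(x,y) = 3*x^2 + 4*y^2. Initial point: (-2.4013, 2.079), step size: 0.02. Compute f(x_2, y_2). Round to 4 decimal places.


Gradient descent on f(x,y) = 3*x^2 + 4*y^2.
Starting point: (-2.4013, 2.079), alpha = 0.02
Step 1: grad_x = 2*3*-2.4013 = -14.4078, grad_y = 2*4*2.079 = 16.632
  x_1 = -2.4013 - 0.02*-14.4078 = -2.1131
  y_1 = 2.079 - 0.02*16.632 = 1.7464
Step 2: grad_x = 2*3*-2.1131 = -12.6789, grad_y = 2*4*1.7464 = 13.9709
  x_2 = -2.1131 - 0.02*-12.6789 = -1.8596
  y_2 = 1.7464 - 0.02*13.9709 = 1.4669
f(-1.8596, 1.4669) = 3*(-1.8596)^2 + 4*1.4669^2 = 18.9816


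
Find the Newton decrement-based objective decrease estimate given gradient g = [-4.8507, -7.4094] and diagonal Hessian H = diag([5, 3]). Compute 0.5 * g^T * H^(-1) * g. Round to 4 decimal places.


Step 1: H is diagonal, so H^(-1) * g = [-0.9701, -2.4698].
Step 2: g^T H^(-1) g = sum_i g_i^2 / H_ii
  = (-4.8507)^2/5 + (-7.4094)^2/3
  = 4.7059 + 18.2997 = 23.0056
Step 3: Objective decrease = 0.5 * g^T H^(-1) g = 11.5028


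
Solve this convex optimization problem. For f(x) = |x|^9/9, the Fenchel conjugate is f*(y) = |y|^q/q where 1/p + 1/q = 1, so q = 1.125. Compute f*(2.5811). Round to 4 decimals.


The conjugate exponent q satisfies 1/p + 1/q = 1.
p = 9, so q = 9/(9 - 1) = 1.125
|y|^q = 2.5811^1.125 = 2.9059
f*(2.5811) = 2.9059 / 1.125 = 2.583


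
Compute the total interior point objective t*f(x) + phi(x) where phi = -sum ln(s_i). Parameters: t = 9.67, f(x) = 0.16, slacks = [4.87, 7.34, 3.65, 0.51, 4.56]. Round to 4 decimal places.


Step 1: Compute log-barrier.
ln values: [1.5831, 1.9933, 1.2947, -0.6733, 1.5173]
phi = -(1.5831 + 1.9933 + 1.2947 - 0.6733 + 1.5173) = -5.7151
Step 2: Compute augmented objective.
t*f(x) = 9.67*0.16 = 1.5472
Total = 1.5472 - 5.7151 = -4.1679


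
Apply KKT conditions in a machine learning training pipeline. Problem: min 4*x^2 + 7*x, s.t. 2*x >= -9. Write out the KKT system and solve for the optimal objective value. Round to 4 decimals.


Step 1: Try lambda = 0 (constraint inactive).
Stationarity: 2*4*x + 7 = 0
x* = -7/(2*4) = -0.875
Check constraint: 2*-0.875 = -1.75 >= -9 -- satisfied.
Step 2: Compute optimal value.
f(x*) = 4*(-0.875)^2 + 7*(-0.875) = -3.0625


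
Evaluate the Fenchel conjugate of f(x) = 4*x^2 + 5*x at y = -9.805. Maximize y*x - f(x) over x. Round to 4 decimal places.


f*(y) = sup_x {y*x - a*x^2 - b*x} = sup_x {(y-b)*x - a*x^2}
FOC: (y - b) - 2a*x = 0 => x* = (y - b)/(2a)
x* = (-9.805 - 5)/(2*4) = -1.8506
f*(-9.805) = (y-b)^2/(4a) = (-9.805 - 5)^2/(4*4)
= 219.188/16 = 13.6993


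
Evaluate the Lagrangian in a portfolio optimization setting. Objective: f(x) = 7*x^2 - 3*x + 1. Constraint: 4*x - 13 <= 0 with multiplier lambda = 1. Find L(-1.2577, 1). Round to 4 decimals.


Step 1: Evaluate f(x).
f(-1.2577) = 7*(-1.2577)^2 - 3*(-1.2577) + 1 = 15.8458
Step 2: Evaluate g(x).
g(-1.2577) = 4*-1.2577 - 13 = -18.0308
Step 3: Compute Lagrangian.
L = 15.8458 + 1*-18.0308 = -2.185


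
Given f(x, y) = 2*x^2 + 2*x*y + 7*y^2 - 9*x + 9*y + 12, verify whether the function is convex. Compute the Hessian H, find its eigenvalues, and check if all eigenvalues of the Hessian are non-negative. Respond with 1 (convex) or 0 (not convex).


The Hessian of f(x,y) = 2*x^2 + 2*x*y + 7*y^2 - 9*x + 9*y + 12 is:
H = [[4, 2], [2, 14]]
Trace = 4 + 14 = 18
Determinant = 4*14 - (2)^2 = 52
Discriminant = (18)^2 - 4*52 = 116.0
Eigenvalues: lambda_1 = 3.6148, lambda_2 = 14.3852
The function is convex.

1


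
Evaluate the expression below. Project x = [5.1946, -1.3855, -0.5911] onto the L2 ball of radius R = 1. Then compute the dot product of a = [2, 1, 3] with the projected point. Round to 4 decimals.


Step 1: Compute ||x|| (intermediates to 6 decimals).
||x|| = sqrt(5.1946^2 + (-1.3855)^2 + (-0.5911)^2) = 5.408593
Step 2: Project.
Since ||x|| > R, scale = R/||x|| = 1/5.408593 = 0.184891, proj(x) = scale * x
proj(x) = [0.960435, -0.256166, -0.109289]
Step 3: Dot product.
a^T * proj(x) = 2*0.960435 + 1*(-0.256166) + 3*(-0.109289) = 1.3368


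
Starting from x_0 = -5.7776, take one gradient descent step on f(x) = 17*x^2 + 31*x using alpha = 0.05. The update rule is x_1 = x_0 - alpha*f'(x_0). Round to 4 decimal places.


We compute the gradient at x_0 and apply the update.
f'(x) = 34*x + 31
f'(-5.7776) = 34*-5.7776 + 31 = -165.4384
x_1 = -5.7776 - 0.05*-165.4384 = 2.4943


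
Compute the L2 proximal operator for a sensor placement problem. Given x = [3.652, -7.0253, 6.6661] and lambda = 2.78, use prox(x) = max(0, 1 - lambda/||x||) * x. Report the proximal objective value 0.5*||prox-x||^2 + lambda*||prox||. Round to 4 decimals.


Step 1: Compute ||x||.
||x|| = 10.3503
Step 2: Compute scaling factor.
scale = max(0, 1 - 2.78/10.3503) = 0.7314
Step 3: prox(x) = [2.6711, -5.1384, 4.8756]
||prox(x)|| = 7.5703
Step 4: Proximal objective.
0.5*||prox-x||^2 = 3.8642
lambda*||prox|| = 21.0454
Total = 24.9097


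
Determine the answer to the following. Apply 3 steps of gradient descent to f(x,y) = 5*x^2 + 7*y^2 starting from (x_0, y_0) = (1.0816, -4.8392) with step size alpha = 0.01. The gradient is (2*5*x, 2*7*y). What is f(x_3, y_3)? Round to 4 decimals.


Gradient descent on f(x,y) = 5*x^2 + 7*y^2.
Starting point: (1.0816, -4.8392), alpha = 0.01
Step 1: grad_x = 2*5*1.0816 = 10.816, grad_y = 2*7*-4.8392 = -67.7488
  x_1 = 1.0816 - 0.01*10.816 = 0.9734
  y_1 = -4.8392 - 0.01*-67.7488 = -4.1617
Step 2: grad_x = 2*5*0.9734 = 9.7344, grad_y = 2*7*-4.1617 = -58.264
  x_2 = 0.9734 - 0.01*9.7344 = 0.8761
  y_2 = -4.1617 - 0.01*-58.264 = -3.5791
Step 3: grad_x = 2*5*0.8761 = 8.761, grad_y = 2*7*-3.5791 = -50.107
  x_3 = 0.8761 - 0.01*8.761 = 0.7885
  y_3 = -3.5791 - 0.01*-50.107 = -3.078
f(0.7885, -3.078) = 5*0.7885^2 + 7*(-3.078)^2 = 69.4272
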